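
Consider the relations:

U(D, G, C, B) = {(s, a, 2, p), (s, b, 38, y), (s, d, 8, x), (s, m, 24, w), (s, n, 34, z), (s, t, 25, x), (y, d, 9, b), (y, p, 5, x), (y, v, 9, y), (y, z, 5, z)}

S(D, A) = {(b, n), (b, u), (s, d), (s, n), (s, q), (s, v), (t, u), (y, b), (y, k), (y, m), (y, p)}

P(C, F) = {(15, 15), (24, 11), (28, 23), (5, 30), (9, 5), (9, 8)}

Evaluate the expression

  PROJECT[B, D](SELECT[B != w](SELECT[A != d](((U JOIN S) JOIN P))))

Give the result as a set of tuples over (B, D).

Joining U and S on D yields {(s, a, 2, p, d), (s, a, 2, p, n), (s, a, 2, p, q), (s, a, 2, p, v), (s, b, 38, y, d), (s, b, 38, y, n), (s, b, 38, y, q), (s, b, 38, y, v), (s, d, 8, x, d), (s, d, 8, x, n), (s, d, 8, x, q), (s, d, 8, x, v), (s, m, 24, w, d), (s, m, 24, w, n), (s, m, 24, w, q), (s, m, 24, w, v), (s, n, 34, z, d), (s, n, 34, z, n), (s, n, 34, z, q), (s, n, 34, z, v), (s, t, 25, x, d), (s, t, 25, x, n), (s, t, 25, x, q), (s, t, 25, x, v), (y, d, 9, b, b), (y, d, 9, b, k), (y, d, 9, b, m), (y, d, 9, b, p), (y, p, 5, x, b), (y, p, 5, x, k), (y, p, 5, x, m), (y, p, 5, x, p), (y, v, 9, y, b), (y, v, 9, y, k), (y, v, 9, y, m), (y, v, 9, y, p), (y, z, 5, z, b), (y, z, 5, z, k), (y, z, 5, z, m), (y, z, 5, z, p)}.
Joining (U JOIN S) and P on C yields {(s, m, 24, w, d, 11), (s, m, 24, w, n, 11), (s, m, 24, w, q, 11), (s, m, 24, w, v, 11), (y, d, 9, b, b, 5), (y, d, 9, b, b, 8), (y, d, 9, b, k, 5), (y, d, 9, b, k, 8), (y, d, 9, b, m, 5), (y, d, 9, b, m, 8), (y, d, 9, b, p, 5), (y, d, 9, b, p, 8), (y, p, 5, x, b, 30), (y, p, 5, x, k, 30), (y, p, 5, x, m, 30), (y, p, 5, x, p, 30), (y, v, 9, y, b, 5), (y, v, 9, y, b, 8), (y, v, 9, y, k, 5), (y, v, 9, y, k, 8), (y, v, 9, y, m, 5), (y, v, 9, y, m, 8), (y, v, 9, y, p, 5), (y, v, 9, y, p, 8), (y, z, 5, z, b, 30), (y, z, 5, z, k, 30), (y, z, 5, z, m, 30), (y, z, 5, z, p, 30)}.
Apply σ_{A != d}; surviving tuples: {(s, m, 24, w, n, 11), (s, m, 24, w, q, 11), (s, m, 24, w, v, 11), (y, d, 9, b, b, 5), (y, d, 9, b, b, 8), (y, d, 9, b, k, 5), (y, d, 9, b, k, 8), (y, d, 9, b, m, 5), (y, d, 9, b, m, 8), (y, d, 9, b, p, 5), (y, d, 9, b, p, 8), (y, p, 5, x, b, 30), (y, p, 5, x, k, 30), (y, p, 5, x, m, 30), (y, p, 5, x, p, 30), (y, v, 9, y, b, 5), (y, v, 9, y, b, 8), (y, v, 9, y, k, 5), (y, v, 9, y, k, 8), (y, v, 9, y, m, 5), (y, v, 9, y, m, 8), (y, v, 9, y, p, 5), (y, v, 9, y, p, 8), (y, z, 5, z, b, 30), (y, z, 5, z, k, 30), (y, z, 5, z, m, 30), (y, z, 5, z, p, 30)}
Apply σ_{B != w}; surviving tuples: {(y, d, 9, b, b, 5), (y, d, 9, b, b, 8), (y, d, 9, b, k, 5), (y, d, 9, b, k, 8), (y, d, 9, b, m, 5), (y, d, 9, b, m, 8), (y, d, 9, b, p, 5), (y, d, 9, b, p, 8), (y, p, 5, x, b, 30), (y, p, 5, x, k, 30), (y, p, 5, x, m, 30), (y, p, 5, x, p, 30), (y, v, 9, y, b, 5), (y, v, 9, y, b, 8), (y, v, 9, y, k, 5), (y, v, 9, y, k, 8), (y, v, 9, y, m, 5), (y, v, 9, y, m, 8), (y, v, 9, y, p, 5), (y, v, 9, y, p, 8), (y, z, 5, z, b, 30), (y, z, 5, z, k, 30), (y, z, 5, z, m, 30), (y, z, 5, z, p, 30)}
π_{B, D} gives {(b, y), (x, y), (y, y), (z, y)} (20 duplicate(s) eliminated).

{(b, y), (x, y), (y, y), (z, y)}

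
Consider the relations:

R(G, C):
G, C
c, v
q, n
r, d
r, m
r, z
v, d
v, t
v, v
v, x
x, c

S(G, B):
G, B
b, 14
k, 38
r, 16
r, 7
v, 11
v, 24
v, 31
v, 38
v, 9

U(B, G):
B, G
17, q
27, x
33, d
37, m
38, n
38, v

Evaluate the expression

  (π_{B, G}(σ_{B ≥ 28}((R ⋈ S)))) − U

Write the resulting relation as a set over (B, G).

{(31, v)}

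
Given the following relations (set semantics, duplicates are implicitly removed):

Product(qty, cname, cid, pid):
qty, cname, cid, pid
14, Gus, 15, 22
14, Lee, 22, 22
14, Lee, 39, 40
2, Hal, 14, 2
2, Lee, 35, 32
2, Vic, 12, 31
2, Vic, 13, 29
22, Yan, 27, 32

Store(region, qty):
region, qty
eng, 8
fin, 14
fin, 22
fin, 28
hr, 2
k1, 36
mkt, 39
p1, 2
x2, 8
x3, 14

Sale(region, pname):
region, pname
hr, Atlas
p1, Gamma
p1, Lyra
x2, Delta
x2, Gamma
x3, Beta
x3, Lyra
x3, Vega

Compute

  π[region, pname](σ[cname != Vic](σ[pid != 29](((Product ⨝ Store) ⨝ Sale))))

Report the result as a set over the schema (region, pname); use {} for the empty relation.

Natural join on qty: {(14, Gus, 15, 22, fin), (14, Gus, 15, 22, x3), (14, Lee, 22, 22, fin), (14, Lee, 22, 22, x3), (14, Lee, 39, 40, fin), (14, Lee, 39, 40, x3), (2, Hal, 14, 2, hr), (2, Hal, 14, 2, p1), (2, Lee, 35, 32, hr), (2, Lee, 35, 32, p1), (2, Vic, 12, 31, hr), (2, Vic, 12, 31, p1), (2, Vic, 13, 29, hr), (2, Vic, 13, 29, p1), (22, Yan, 27, 32, fin)}
Natural join on region: {(14, Gus, 15, 22, x3, Beta), (14, Gus, 15, 22, x3, Lyra), (14, Gus, 15, 22, x3, Vega), (14, Lee, 22, 22, x3, Beta), (14, Lee, 22, 22, x3, Lyra), (14, Lee, 22, 22, x3, Vega), (14, Lee, 39, 40, x3, Beta), (14, Lee, 39, 40, x3, Lyra), (14, Lee, 39, 40, x3, Vega), (2, Hal, 14, 2, hr, Atlas), (2, Hal, 14, 2, p1, Gamma), (2, Hal, 14, 2, p1, Lyra), (2, Lee, 35, 32, hr, Atlas), (2, Lee, 35, 32, p1, Gamma), (2, Lee, 35, 32, p1, Lyra), (2, Vic, 12, 31, hr, Atlas), (2, Vic, 12, 31, p1, Gamma), (2, Vic, 12, 31, p1, Lyra), (2, Vic, 13, 29, hr, Atlas), (2, Vic, 13, 29, p1, Gamma), (2, Vic, 13, 29, p1, Lyra)}
Filtering on pid != 29 leaves {(14, Gus, 15, 22, x3, Beta), (14, Gus, 15, 22, x3, Lyra), (14, Gus, 15, 22, x3, Vega), (14, Lee, 22, 22, x3, Beta), (14, Lee, 22, 22, x3, Lyra), (14, Lee, 22, 22, x3, Vega), (14, Lee, 39, 40, x3, Beta), (14, Lee, 39, 40, x3, Lyra), (14, Lee, 39, 40, x3, Vega), (2, Hal, 14, 2, hr, Atlas), (2, Hal, 14, 2, p1, Gamma), (2, Hal, 14, 2, p1, Lyra), (2, Lee, 35, 32, hr, Atlas), (2, Lee, 35, 32, p1, Gamma), (2, Lee, 35, 32, p1, Lyra), (2, Vic, 12, 31, hr, Atlas), (2, Vic, 12, 31, p1, Gamma), (2, Vic, 12, 31, p1, Lyra)}.
Filtering on cname != Vic leaves {(14, Gus, 15, 22, x3, Beta), (14, Gus, 15, 22, x3, Lyra), (14, Gus, 15, 22, x3, Vega), (14, Lee, 22, 22, x3, Beta), (14, Lee, 22, 22, x3, Lyra), (14, Lee, 22, 22, x3, Vega), (14, Lee, 39, 40, x3, Beta), (14, Lee, 39, 40, x3, Lyra), (14, Lee, 39, 40, x3, Vega), (2, Hal, 14, 2, hr, Atlas), (2, Hal, 14, 2, p1, Gamma), (2, Hal, 14, 2, p1, Lyra), (2, Lee, 35, 32, hr, Atlas), (2, Lee, 35, 32, p1, Gamma), (2, Lee, 35, 32, p1, Lyra)}.
π[region, pname]: project onto (region, pname) (9 duplicate(s) eliminated) → {(hr, Atlas), (p1, Gamma), (p1, Lyra), (x3, Beta), (x3, Lyra), (x3, Vega)}

{(hr, Atlas), (p1, Gamma), (p1, Lyra), (x3, Beta), (x3, Lyra), (x3, Vega)}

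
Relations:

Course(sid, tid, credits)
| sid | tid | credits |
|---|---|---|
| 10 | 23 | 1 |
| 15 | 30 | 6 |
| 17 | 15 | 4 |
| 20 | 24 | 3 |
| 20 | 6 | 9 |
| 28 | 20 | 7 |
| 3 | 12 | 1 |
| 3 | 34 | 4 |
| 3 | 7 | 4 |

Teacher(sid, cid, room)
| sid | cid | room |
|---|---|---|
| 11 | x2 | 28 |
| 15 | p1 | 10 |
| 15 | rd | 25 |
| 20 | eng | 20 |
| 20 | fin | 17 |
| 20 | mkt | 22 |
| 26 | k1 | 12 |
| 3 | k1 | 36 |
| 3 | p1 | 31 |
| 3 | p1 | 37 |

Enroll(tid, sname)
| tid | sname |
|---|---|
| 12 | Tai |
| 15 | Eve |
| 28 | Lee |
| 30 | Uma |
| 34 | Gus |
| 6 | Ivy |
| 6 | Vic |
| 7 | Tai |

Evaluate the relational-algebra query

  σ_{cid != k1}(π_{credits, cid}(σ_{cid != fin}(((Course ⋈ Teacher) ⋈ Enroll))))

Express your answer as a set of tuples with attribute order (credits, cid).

{(1, p1), (4, p1), (6, p1), (6, rd), (9, eng), (9, mkt)}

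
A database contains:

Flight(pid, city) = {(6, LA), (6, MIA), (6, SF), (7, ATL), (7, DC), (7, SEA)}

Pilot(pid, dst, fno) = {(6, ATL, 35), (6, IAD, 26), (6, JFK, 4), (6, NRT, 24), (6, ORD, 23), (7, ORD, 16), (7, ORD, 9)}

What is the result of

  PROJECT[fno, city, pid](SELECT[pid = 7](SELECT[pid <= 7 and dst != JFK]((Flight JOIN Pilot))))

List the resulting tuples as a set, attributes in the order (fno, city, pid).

Natural join on pid: {(6, LA, ATL, 35), (6, LA, IAD, 26), (6, LA, JFK, 4), (6, LA, NRT, 24), (6, LA, ORD, 23), (6, MIA, ATL, 35), (6, MIA, IAD, 26), (6, MIA, JFK, 4), (6, MIA, NRT, 24), (6, MIA, ORD, 23), (6, SF, ATL, 35), (6, SF, IAD, 26), (6, SF, JFK, 4), (6, SF, NRT, 24), (6, SF, ORD, 23), (7, ATL, ORD, 16), (7, ATL, ORD, 9), (7, DC, ORD, 16), (7, DC, ORD, 9), (7, SEA, ORD, 16), (7, SEA, ORD, 9)}
Apply σ_{pid <= 7 and dst != JFK}; surviving tuples: {(6, LA, ATL, 35), (6, LA, IAD, 26), (6, LA, NRT, 24), (6, LA, ORD, 23), (6, MIA, ATL, 35), (6, MIA, IAD, 26), (6, MIA, NRT, 24), (6, MIA, ORD, 23), (6, SF, ATL, 35), (6, SF, IAD, 26), (6, SF, NRT, 24), (6, SF, ORD, 23), (7, ATL, ORD, 16), (7, ATL, ORD, 9), (7, DC, ORD, 16), (7, DC, ORD, 9), (7, SEA, ORD, 16), (7, SEA, ORD, 9)}
Apply σ_{pid = 7}; surviving tuples: {(7, ATL, ORD, 16), (7, ATL, ORD, 9), (7, DC, ORD, 16), (7, DC, ORD, 9), (7, SEA, ORD, 16), (7, SEA, ORD, 9)}
Projecting to fno, city, pid: {(16, ATL, 7), (16, DC, 7), (16, SEA, 7), (9, ATL, 7), (9, DC, 7), (9, SEA, 7)}

{(16, ATL, 7), (16, DC, 7), (16, SEA, 7), (9, ATL, 7), (9, DC, 7), (9, SEA, 7)}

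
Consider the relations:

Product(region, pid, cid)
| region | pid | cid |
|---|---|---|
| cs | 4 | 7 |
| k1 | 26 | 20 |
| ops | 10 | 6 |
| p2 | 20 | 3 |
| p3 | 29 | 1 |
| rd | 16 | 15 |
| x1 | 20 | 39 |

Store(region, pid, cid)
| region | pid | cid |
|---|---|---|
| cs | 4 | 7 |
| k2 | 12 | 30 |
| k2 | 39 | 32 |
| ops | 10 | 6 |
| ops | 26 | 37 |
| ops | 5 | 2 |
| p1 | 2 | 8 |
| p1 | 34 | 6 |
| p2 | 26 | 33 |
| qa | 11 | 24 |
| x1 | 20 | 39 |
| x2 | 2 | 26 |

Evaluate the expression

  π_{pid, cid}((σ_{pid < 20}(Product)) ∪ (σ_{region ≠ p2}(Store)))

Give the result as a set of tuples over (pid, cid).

σ[pid < 20]: keep tuples satisfying pid < 20 → {(cs, 4, 7), (ops, 10, 6), (rd, 16, 15)}
σ[region ≠ p2]: keep tuples satisfying region ≠ p2 → {(cs, 4, 7), (k2, 12, 30), (k2, 39, 32), (ops, 10, 6), (ops, 26, 37), (ops, 5, 2), (p1, 2, 8), (p1, 34, 6), (qa, 11, 24), (x1, 20, 39), (x2, 2, 26)}
Taking the union: {(cs, 4, 7), (k2, 12, 30), (k2, 39, 32), (ops, 10, 6), (ops, 26, 37), (ops, 5, 2), (p1, 2, 8), (p1, 34, 6), (qa, 11, 24), (rd, 16, 15), (x1, 20, 39), (x2, 2, 26)}
Keep only column(s) pid, cid: {(10, 6), (11, 24), (12, 30), (16, 15), (2, 26), (2, 8), (20, 39), (26, 37), (34, 6), (39, 32), (4, 7), (5, 2)}

{(10, 6), (11, 24), (12, 30), (16, 15), (2, 26), (2, 8), (20, 39), (26, 37), (34, 6), (39, 32), (4, 7), (5, 2)}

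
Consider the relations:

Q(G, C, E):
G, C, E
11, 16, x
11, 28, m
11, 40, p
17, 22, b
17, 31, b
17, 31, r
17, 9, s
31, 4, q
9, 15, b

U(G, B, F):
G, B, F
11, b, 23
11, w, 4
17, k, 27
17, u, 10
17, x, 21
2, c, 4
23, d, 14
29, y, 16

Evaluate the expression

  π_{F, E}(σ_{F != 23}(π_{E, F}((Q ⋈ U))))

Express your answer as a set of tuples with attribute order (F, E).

{(10, b), (10, r), (10, s), (21, b), (21, r), (21, s), (27, b), (27, r), (27, s), (4, m), (4, p), (4, x)}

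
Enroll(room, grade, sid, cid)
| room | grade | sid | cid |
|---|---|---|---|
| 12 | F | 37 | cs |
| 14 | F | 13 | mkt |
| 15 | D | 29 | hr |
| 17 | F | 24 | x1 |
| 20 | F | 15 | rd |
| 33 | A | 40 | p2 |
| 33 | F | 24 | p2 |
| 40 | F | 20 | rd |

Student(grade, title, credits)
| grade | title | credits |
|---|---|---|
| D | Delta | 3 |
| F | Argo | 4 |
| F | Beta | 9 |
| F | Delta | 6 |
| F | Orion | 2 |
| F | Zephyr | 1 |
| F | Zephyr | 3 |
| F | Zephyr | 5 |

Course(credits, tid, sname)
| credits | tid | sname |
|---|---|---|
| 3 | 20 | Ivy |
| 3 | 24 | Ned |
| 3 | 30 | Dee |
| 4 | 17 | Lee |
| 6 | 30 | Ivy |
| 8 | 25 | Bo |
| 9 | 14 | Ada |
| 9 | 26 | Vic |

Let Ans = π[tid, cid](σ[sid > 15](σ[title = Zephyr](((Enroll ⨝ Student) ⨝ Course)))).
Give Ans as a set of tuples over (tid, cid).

{(20, cs), (20, p2), (20, rd), (20, x1), (24, cs), (24, p2), (24, rd), (24, x1), (30, cs), (30, p2), (30, rd), (30, x1)}

Enroll ⋈ Student (natural join on grade): {(12, F, 37, cs, Argo, 4), (12, F, 37, cs, Beta, 9), (12, F, 37, cs, Delta, 6), (12, F, 37, cs, Orion, 2), (12, F, 37, cs, Zephyr, 1), (12, F, 37, cs, Zephyr, 3), (12, F, 37, cs, Zephyr, 5), (14, F, 13, mkt, Argo, 4), (14, F, 13, mkt, Beta, 9), (14, F, 13, mkt, Delta, 6), (14, F, 13, mkt, Orion, 2), (14, F, 13, mkt, Zephyr, 1), (14, F, 13, mkt, Zephyr, 3), (14, F, 13, mkt, Zephyr, 5), (15, D, 29, hr, Delta, 3), (17, F, 24, x1, Argo, 4), (17, F, 24, x1, Beta, 9), (17, F, 24, x1, Delta, 6), (17, F, 24, x1, Orion, 2), (17, F, 24, x1, Zephyr, 1), (17, F, 24, x1, Zephyr, 3), (17, F, 24, x1, Zephyr, 5), (20, F, 15, rd, Argo, 4), (20, F, 15, rd, Beta, 9), (20, F, 15, rd, Delta, 6), (20, F, 15, rd, Orion, 2), (20, F, 15, rd, Zephyr, 1), (20, F, 15, rd, Zephyr, 3), (20, F, 15, rd, Zephyr, 5), (33, F, 24, p2, Argo, 4), (33, F, 24, p2, Beta, 9), (33, F, 24, p2, Delta, 6), (33, F, 24, p2, Orion, 2), (33, F, 24, p2, Zephyr, 1), (33, F, 24, p2, Zephyr, 3), (33, F, 24, p2, Zephyr, 5), (40, F, 20, rd, Argo, 4), (40, F, 20, rd, Beta, 9), (40, F, 20, rd, Delta, 6), (40, F, 20, rd, Orion, 2), (40, F, 20, rd, Zephyr, 1), (40, F, 20, rd, Zephyr, 3), (40, F, 20, rd, Zephyr, 5)}
(Enroll ⨝ Student) ⋈ Course (natural join on credits): {(12, F, 37, cs, Argo, 4, 17, Lee), (12, F, 37, cs, Beta, 9, 14, Ada), (12, F, 37, cs, Beta, 9, 26, Vic), (12, F, 37, cs, Delta, 6, 30, Ivy), (12, F, 37, cs, Zephyr, 3, 20, Ivy), (12, F, 37, cs, Zephyr, 3, 24, Ned), (12, F, 37, cs, Zephyr, 3, 30, Dee), (14, F, 13, mkt, Argo, 4, 17, Lee), (14, F, 13, mkt, Beta, 9, 14, Ada), (14, F, 13, mkt, Beta, 9, 26, Vic), (14, F, 13, mkt, Delta, 6, 30, Ivy), (14, F, 13, mkt, Zephyr, 3, 20, Ivy), (14, F, 13, mkt, Zephyr, 3, 24, Ned), (14, F, 13, mkt, Zephyr, 3, 30, Dee), (15, D, 29, hr, Delta, 3, 20, Ivy), (15, D, 29, hr, Delta, 3, 24, Ned), (15, D, 29, hr, Delta, 3, 30, Dee), (17, F, 24, x1, Argo, 4, 17, Lee), (17, F, 24, x1, Beta, 9, 14, Ada), (17, F, 24, x1, Beta, 9, 26, Vic), (17, F, 24, x1, Delta, 6, 30, Ivy), (17, F, 24, x1, Zephyr, 3, 20, Ivy), (17, F, 24, x1, Zephyr, 3, 24, Ned), (17, F, 24, x1, Zephyr, 3, 30, Dee), (20, F, 15, rd, Argo, 4, 17, Lee), (20, F, 15, rd, Beta, 9, 14, Ada), (20, F, 15, rd, Beta, 9, 26, Vic), (20, F, 15, rd, Delta, 6, 30, Ivy), (20, F, 15, rd, Zephyr, 3, 20, Ivy), (20, F, 15, rd, Zephyr, 3, 24, Ned), (20, F, 15, rd, Zephyr, 3, 30, Dee), (33, F, 24, p2, Argo, 4, 17, Lee), (33, F, 24, p2, Beta, 9, 14, Ada), (33, F, 24, p2, Beta, 9, 26, Vic), (33, F, 24, p2, Delta, 6, 30, Ivy), (33, F, 24, p2, Zephyr, 3, 20, Ivy), (33, F, 24, p2, Zephyr, 3, 24, Ned), (33, F, 24, p2, Zephyr, 3, 30, Dee), (40, F, 20, rd, Argo, 4, 17, Lee), (40, F, 20, rd, Beta, 9, 14, Ada), (40, F, 20, rd, Beta, 9, 26, Vic), (40, F, 20, rd, Delta, 6, 30, Ivy), (40, F, 20, rd, Zephyr, 3, 20, Ivy), (40, F, 20, rd, Zephyr, 3, 24, Ned), (40, F, 20, rd, Zephyr, 3, 30, Dee)}
Selection title = Zephyr: {(12, F, 37, cs, Zephyr, 3, 20, Ivy), (12, F, 37, cs, Zephyr, 3, 24, Ned), (12, F, 37, cs, Zephyr, 3, 30, Dee), (14, F, 13, mkt, Zephyr, 3, 20, Ivy), (14, F, 13, mkt, Zephyr, 3, 24, Ned), (14, F, 13, mkt, Zephyr, 3, 30, Dee), (17, F, 24, x1, Zephyr, 3, 20, Ivy), (17, F, 24, x1, Zephyr, 3, 24, Ned), (17, F, 24, x1, Zephyr, 3, 30, Dee), (20, F, 15, rd, Zephyr, 3, 20, Ivy), (20, F, 15, rd, Zephyr, 3, 24, Ned), (20, F, 15, rd, Zephyr, 3, 30, Dee), (33, F, 24, p2, Zephyr, 3, 20, Ivy), (33, F, 24, p2, Zephyr, 3, 24, Ned), (33, F, 24, p2, Zephyr, 3, 30, Dee), (40, F, 20, rd, Zephyr, 3, 20, Ivy), (40, F, 20, rd, Zephyr, 3, 24, Ned), (40, F, 20, rd, Zephyr, 3, 30, Dee)}
Selection sid > 15: {(12, F, 37, cs, Zephyr, 3, 20, Ivy), (12, F, 37, cs, Zephyr, 3, 24, Ned), (12, F, 37, cs, Zephyr, 3, 30, Dee), (17, F, 24, x1, Zephyr, 3, 20, Ivy), (17, F, 24, x1, Zephyr, 3, 24, Ned), (17, F, 24, x1, Zephyr, 3, 30, Dee), (33, F, 24, p2, Zephyr, 3, 20, Ivy), (33, F, 24, p2, Zephyr, 3, 24, Ned), (33, F, 24, p2, Zephyr, 3, 30, Dee), (40, F, 20, rd, Zephyr, 3, 20, Ivy), (40, F, 20, rd, Zephyr, 3, 24, Ned), (40, F, 20, rd, Zephyr, 3, 30, Dee)}
π_{tid, cid} gives {(20, cs), (20, p2), (20, rd), (20, x1), (24, cs), (24, p2), (24, rd), (24, x1), (30, cs), (30, p2), (30, rd), (30, x1)}.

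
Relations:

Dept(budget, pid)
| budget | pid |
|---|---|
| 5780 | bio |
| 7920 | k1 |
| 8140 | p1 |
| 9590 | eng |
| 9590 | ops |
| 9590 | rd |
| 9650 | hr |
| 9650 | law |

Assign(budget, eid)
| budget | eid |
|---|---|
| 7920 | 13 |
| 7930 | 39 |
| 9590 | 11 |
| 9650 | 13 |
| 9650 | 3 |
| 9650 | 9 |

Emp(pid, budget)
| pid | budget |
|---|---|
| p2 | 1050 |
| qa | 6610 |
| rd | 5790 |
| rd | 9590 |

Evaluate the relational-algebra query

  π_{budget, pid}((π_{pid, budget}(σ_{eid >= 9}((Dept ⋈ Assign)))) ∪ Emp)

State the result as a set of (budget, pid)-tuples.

Dept ⋈ Assign (natural join on budget): {(7920, k1, 13), (9590, eng, 11), (9590, ops, 11), (9590, rd, 11), (9650, hr, 13), (9650, hr, 3), (9650, hr, 9), (9650, law, 13), (9650, law, 3), (9650, law, 9)}
σ[eid >= 9]: keep tuples satisfying eid >= 9 → {(7920, k1, 13), (9590, eng, 11), (9590, ops, 11), (9590, rd, 11), (9650, hr, 13), (9650, hr, 9), (9650, law, 13), (9650, law, 9)}
π[pid, budget]: project onto (pid, budget) (2 duplicate(s) eliminated) → {(eng, 9590), (hr, 9650), (k1, 7920), (law, 9650), (ops, 9590), (rd, 9590)}
Taking the union: {(eng, 9590), (hr, 9650), (k1, 7920), (law, 9650), (ops, 9590), (p2, 1050), (qa, 6610), (rd, 5790), (rd, 9590)}
π[budget, pid]: project onto (budget, pid) → {(1050, p2), (5790, rd), (6610, qa), (7920, k1), (9590, eng), (9590, ops), (9590, rd), (9650, hr), (9650, law)}

{(1050, p2), (5790, rd), (6610, qa), (7920, k1), (9590, eng), (9590, ops), (9590, rd), (9650, hr), (9650, law)}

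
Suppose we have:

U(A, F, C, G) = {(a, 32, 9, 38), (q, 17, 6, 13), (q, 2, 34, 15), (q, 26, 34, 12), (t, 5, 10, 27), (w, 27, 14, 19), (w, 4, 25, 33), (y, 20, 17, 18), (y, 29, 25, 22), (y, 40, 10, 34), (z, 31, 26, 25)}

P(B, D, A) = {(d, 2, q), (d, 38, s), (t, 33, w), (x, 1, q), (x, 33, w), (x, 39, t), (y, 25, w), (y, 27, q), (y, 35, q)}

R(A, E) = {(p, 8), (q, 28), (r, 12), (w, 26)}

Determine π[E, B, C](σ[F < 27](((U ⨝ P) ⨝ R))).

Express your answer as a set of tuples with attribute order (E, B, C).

Joining U and P on A yields {(q, 17, 6, 13, d, 2), (q, 17, 6, 13, x, 1), (q, 17, 6, 13, y, 27), (q, 17, 6, 13, y, 35), (q, 2, 34, 15, d, 2), (q, 2, 34, 15, x, 1), (q, 2, 34, 15, y, 27), (q, 2, 34, 15, y, 35), (q, 26, 34, 12, d, 2), (q, 26, 34, 12, x, 1), (q, 26, 34, 12, y, 27), (q, 26, 34, 12, y, 35), (t, 5, 10, 27, x, 39), (w, 27, 14, 19, t, 33), (w, 27, 14, 19, x, 33), (w, 27, 14, 19, y, 25), (w, 4, 25, 33, t, 33), (w, 4, 25, 33, x, 33), (w, 4, 25, 33, y, 25)}.
Joining (U ⨝ P) and R on A yields {(q, 17, 6, 13, d, 2, 28), (q, 17, 6, 13, x, 1, 28), (q, 17, 6, 13, y, 27, 28), (q, 17, 6, 13, y, 35, 28), (q, 2, 34, 15, d, 2, 28), (q, 2, 34, 15, x, 1, 28), (q, 2, 34, 15, y, 27, 28), (q, 2, 34, 15, y, 35, 28), (q, 26, 34, 12, d, 2, 28), (q, 26, 34, 12, x, 1, 28), (q, 26, 34, 12, y, 27, 28), (q, 26, 34, 12, y, 35, 28), (w, 27, 14, 19, t, 33, 26), (w, 27, 14, 19, x, 33, 26), (w, 27, 14, 19, y, 25, 26), (w, 4, 25, 33, t, 33, 26), (w, 4, 25, 33, x, 33, 26), (w, 4, 25, 33, y, 25, 26)}.
Apply σ_{F < 27}; surviving tuples: {(q, 17, 6, 13, d, 2, 28), (q, 17, 6, 13, x, 1, 28), (q, 17, 6, 13, y, 27, 28), (q, 17, 6, 13, y, 35, 28), (q, 2, 34, 15, d, 2, 28), (q, 2, 34, 15, x, 1, 28), (q, 2, 34, 15, y, 27, 28), (q, 2, 34, 15, y, 35, 28), (q, 26, 34, 12, d, 2, 28), (q, 26, 34, 12, x, 1, 28), (q, 26, 34, 12, y, 27, 28), (q, 26, 34, 12, y, 35, 28), (w, 4, 25, 33, t, 33, 26), (w, 4, 25, 33, x, 33, 26), (w, 4, 25, 33, y, 25, 26)}
π_{E, B, C} gives {(26, t, 25), (26, x, 25), (26, y, 25), (28, d, 34), (28, d, 6), (28, x, 34), (28, x, 6), (28, y, 34), (28, y, 6)} (6 duplicate(s) eliminated).

{(26, t, 25), (26, x, 25), (26, y, 25), (28, d, 34), (28, d, 6), (28, x, 34), (28, x, 6), (28, y, 34), (28, y, 6)}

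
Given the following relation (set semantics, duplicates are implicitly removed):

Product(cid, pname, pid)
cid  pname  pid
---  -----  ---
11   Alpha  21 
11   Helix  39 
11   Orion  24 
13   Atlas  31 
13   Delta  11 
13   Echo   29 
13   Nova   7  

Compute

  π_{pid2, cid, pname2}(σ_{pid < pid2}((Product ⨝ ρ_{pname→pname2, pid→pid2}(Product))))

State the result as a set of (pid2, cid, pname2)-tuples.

ρ[pname→pname2, pid→pid2]: schema becomes (cid, pname2, pid2); tuples unchanged.
Natural join on cid: {(11, Alpha, 21, Alpha, 21), (11, Alpha, 21, Helix, 39), (11, Alpha, 21, Orion, 24), (11, Helix, 39, Alpha, 21), (11, Helix, 39, Helix, 39), (11, Helix, 39, Orion, 24), (11, Orion, 24, Alpha, 21), (11, Orion, 24, Helix, 39), (11, Orion, 24, Orion, 24), (13, Atlas, 31, Atlas, 31), (13, Atlas, 31, Delta, 11), (13, Atlas, 31, Echo, 29), (13, Atlas, 31, Nova, 7), (13, Delta, 11, Atlas, 31), (13, Delta, 11, Delta, 11), (13, Delta, 11, Echo, 29), (13, Delta, 11, Nova, 7), (13, Echo, 29, Atlas, 31), (13, Echo, 29, Delta, 11), (13, Echo, 29, Echo, 29), (13, Echo, 29, Nova, 7), (13, Nova, 7, Atlas, 31), (13, Nova, 7, Delta, 11), (13, Nova, 7, Echo, 29), (13, Nova, 7, Nova, 7)}
Filtering on pid < pid2 leaves {(11, Alpha, 21, Helix, 39), (11, Alpha, 21, Orion, 24), (11, Orion, 24, Helix, 39), (13, Delta, 11, Atlas, 31), (13, Delta, 11, Echo, 29), (13, Echo, 29, Atlas, 31), (13, Nova, 7, Atlas, 31), (13, Nova, 7, Delta, 11), (13, Nova, 7, Echo, 29)}.
π_{pid2, cid, pname2} gives {(11, 13, Delta), (24, 11, Orion), (29, 13, Echo), (31, 13, Atlas), (39, 11, Helix)} (4 duplicate(s) eliminated).

{(11, 13, Delta), (24, 11, Orion), (29, 13, Echo), (31, 13, Atlas), (39, 11, Helix)}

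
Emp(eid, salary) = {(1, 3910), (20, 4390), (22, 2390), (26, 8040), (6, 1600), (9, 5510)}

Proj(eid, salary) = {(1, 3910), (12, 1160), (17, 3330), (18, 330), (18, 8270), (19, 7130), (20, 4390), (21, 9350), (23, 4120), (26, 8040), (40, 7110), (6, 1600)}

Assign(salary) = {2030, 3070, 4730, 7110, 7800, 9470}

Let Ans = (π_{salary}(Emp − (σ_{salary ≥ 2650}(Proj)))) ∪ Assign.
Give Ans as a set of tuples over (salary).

σ[salary ≥ 2650]: keep tuples satisfying salary ≥ 2650 → {(1, 3910), (17, 3330), (18, 8270), (19, 7130), (20, 4390), (21, 9350), (23, 4120), (26, 8040), (40, 7110)}
Difference: {(1, 3910), (20, 4390), (22, 2390), (26, 8040), (6, 1600), (9, 5510)} with {(1, 3910), (17, 3330), (18, 8270), (19, 7130), (20, 4390), (21, 9350), (23, 4120), (26, 8040), (40, 7110)} → {(22, 2390), (6, 1600), (9, 5510)}
Projecting to salary: {1600, 2390, 5510}
Union: {1600, 2390, 5510} with {2030, 3070, 4730, 7110, 7800, 9470} → {1600, 2030, 2390, 3070, 4730, 5510, 7110, 7800, 9470}

{1600, 2030, 2390, 3070, 4730, 5510, 7110, 7800, 9470}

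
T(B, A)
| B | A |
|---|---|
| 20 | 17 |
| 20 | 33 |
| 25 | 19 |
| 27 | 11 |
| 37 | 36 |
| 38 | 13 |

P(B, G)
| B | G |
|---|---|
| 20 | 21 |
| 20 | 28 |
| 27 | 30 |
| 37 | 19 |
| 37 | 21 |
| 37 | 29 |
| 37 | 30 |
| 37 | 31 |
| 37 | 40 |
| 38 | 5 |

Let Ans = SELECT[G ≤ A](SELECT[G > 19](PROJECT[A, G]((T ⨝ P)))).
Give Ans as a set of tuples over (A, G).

{(33, 21), (33, 28), (36, 21), (36, 29), (36, 30), (36, 31)}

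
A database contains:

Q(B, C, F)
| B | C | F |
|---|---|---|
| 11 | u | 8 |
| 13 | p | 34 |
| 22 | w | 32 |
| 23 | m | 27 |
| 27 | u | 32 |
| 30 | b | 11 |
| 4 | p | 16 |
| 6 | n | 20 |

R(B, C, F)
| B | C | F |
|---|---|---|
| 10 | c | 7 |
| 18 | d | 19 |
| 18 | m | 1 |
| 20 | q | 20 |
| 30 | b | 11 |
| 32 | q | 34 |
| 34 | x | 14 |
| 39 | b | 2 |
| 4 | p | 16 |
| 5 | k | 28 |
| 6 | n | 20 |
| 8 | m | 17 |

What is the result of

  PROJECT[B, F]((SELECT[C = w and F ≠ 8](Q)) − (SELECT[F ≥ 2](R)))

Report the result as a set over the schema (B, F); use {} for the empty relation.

{(22, 32)}

Selection C = w and F ≠ 8: {(22, w, 32)}
Selection F ≥ 2: {(10, c, 7), (18, d, 19), (20, q, 20), (30, b, 11), (32, q, 34), (34, x, 14), (39, b, 2), (4, p, 16), (5, k, 28), (6, n, 20), (8, m, 17)}
Set difference of the two operands is {(22, w, 32)}.
Keep only column(s) B, F: {(22, 32)}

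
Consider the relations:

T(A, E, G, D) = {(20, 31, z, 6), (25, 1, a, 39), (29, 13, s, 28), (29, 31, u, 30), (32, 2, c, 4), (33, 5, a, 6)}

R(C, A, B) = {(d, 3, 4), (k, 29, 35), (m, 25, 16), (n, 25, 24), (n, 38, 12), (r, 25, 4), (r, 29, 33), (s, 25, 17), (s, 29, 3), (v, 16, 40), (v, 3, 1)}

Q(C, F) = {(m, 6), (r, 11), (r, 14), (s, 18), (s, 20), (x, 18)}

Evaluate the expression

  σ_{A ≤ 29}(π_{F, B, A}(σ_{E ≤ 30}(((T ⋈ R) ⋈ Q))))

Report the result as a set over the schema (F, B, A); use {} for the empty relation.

{(11, 33, 29), (11, 4, 25), (14, 33, 29), (14, 4, 25), (18, 17, 25), (18, 3, 29), (20, 17, 25), (20, 3, 29), (6, 16, 25)}

Natural join on A: {(25, 1, a, 39, m, 16), (25, 1, a, 39, n, 24), (25, 1, a, 39, r, 4), (25, 1, a, 39, s, 17), (29, 13, s, 28, k, 35), (29, 13, s, 28, r, 33), (29, 13, s, 28, s, 3), (29, 31, u, 30, k, 35), (29, 31, u, 30, r, 33), (29, 31, u, 30, s, 3)}
Natural join on C: {(25, 1, a, 39, m, 16, 6), (25, 1, a, 39, r, 4, 11), (25, 1, a, 39, r, 4, 14), (25, 1, a, 39, s, 17, 18), (25, 1, a, 39, s, 17, 20), (29, 13, s, 28, r, 33, 11), (29, 13, s, 28, r, 33, 14), (29, 13, s, 28, s, 3, 18), (29, 13, s, 28, s, 3, 20), (29, 31, u, 30, r, 33, 11), (29, 31, u, 30, r, 33, 14), (29, 31, u, 30, s, 3, 18), (29, 31, u, 30, s, 3, 20)}
Selection E ≤ 30: {(25, 1, a, 39, m, 16, 6), (25, 1, a, 39, r, 4, 11), (25, 1, a, 39, r, 4, 14), (25, 1, a, 39, s, 17, 18), (25, 1, a, 39, s, 17, 20), (29, 13, s, 28, r, 33, 11), (29, 13, s, 28, r, 33, 14), (29, 13, s, 28, s, 3, 18), (29, 13, s, 28, s, 3, 20)}
π[F, B, A]: project onto (F, B, A) → {(11, 33, 29), (11, 4, 25), (14, 33, 29), (14, 4, 25), (18, 17, 25), (18, 3, 29), (20, 17, 25), (20, 3, 29), (6, 16, 25)}
Selection A ≤ 29: {(11, 33, 29), (11, 4, 25), (14, 33, 29), (14, 4, 25), (18, 17, 25), (18, 3, 29), (20, 17, 25), (20, 3, 29), (6, 16, 25)}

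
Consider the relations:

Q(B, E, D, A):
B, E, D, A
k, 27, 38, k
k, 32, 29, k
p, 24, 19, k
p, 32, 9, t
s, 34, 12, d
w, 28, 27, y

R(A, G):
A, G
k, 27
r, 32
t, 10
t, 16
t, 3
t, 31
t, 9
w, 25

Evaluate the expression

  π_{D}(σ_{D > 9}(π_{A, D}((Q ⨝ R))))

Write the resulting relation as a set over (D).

Q ⋈ R (natural join on A): {(k, 27, 38, k, 27), (k, 32, 29, k, 27), (p, 24, 19, k, 27), (p, 32, 9, t, 10), (p, 32, 9, t, 16), (p, 32, 9, t, 3), (p, 32, 9, t, 31), (p, 32, 9, t, 9)}
Projecting to A, D (4 duplicate(s) eliminated): {(k, 19), (k, 29), (k, 38), (t, 9)}
Apply σ_{D > 9}; surviving tuples: {(k, 19), (k, 29), (k, 38)}
Projecting to D: {19, 29, 38}

{19, 29, 38}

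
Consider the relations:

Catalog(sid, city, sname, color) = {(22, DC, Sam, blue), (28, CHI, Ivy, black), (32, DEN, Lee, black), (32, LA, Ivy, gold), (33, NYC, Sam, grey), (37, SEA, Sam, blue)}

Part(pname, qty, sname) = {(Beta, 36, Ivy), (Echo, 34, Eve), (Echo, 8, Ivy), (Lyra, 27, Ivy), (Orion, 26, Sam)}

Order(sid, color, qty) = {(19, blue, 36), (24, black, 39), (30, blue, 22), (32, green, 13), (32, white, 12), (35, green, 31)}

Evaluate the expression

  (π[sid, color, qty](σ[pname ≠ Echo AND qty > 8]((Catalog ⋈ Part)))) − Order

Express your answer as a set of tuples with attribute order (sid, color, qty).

{(22, blue, 26), (28, black, 27), (28, black, 36), (32, gold, 27), (32, gold, 36), (33, grey, 26), (37, blue, 26)}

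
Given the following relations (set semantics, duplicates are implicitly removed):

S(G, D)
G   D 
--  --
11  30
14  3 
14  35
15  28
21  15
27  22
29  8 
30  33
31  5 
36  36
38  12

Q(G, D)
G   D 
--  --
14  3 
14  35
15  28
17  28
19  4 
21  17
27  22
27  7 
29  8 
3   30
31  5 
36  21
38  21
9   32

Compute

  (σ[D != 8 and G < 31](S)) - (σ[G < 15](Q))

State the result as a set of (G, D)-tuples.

{(11, 30), (15, 28), (21, 15), (27, 22), (30, 33)}

Selection D != 8 and G < 31: {(11, 30), (14, 3), (14, 35), (15, 28), (21, 15), (27, 22), (30, 33)}
Selection G < 15: {(14, 3), (14, 35), (3, 30), (9, 32)}
Difference: {(11, 30), (14, 3), (14, 35), (15, 28), (21, 15), (27, 22), (30, 33)} with {(14, 3), (14, 35), (3, 30), (9, 32)} → {(11, 30), (15, 28), (21, 15), (27, 22), (30, 33)}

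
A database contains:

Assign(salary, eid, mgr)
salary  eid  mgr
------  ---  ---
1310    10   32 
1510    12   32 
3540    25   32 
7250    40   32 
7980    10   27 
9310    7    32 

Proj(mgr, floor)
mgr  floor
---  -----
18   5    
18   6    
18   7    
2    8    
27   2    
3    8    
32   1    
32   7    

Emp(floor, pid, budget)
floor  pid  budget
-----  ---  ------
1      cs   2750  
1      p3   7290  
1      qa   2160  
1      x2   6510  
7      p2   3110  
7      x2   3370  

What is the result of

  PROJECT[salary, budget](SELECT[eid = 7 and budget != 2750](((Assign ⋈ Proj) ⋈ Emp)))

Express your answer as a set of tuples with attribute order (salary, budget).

{(9310, 2160), (9310, 3110), (9310, 3370), (9310, 6510), (9310, 7290)}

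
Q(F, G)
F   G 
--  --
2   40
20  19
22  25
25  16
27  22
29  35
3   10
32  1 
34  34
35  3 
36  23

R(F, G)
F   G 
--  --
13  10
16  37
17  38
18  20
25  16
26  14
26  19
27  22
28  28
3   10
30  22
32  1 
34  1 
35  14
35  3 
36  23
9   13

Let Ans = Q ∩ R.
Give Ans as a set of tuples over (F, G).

{(25, 16), (27, 22), (3, 10), (32, 1), (35, 3), (36, 23)}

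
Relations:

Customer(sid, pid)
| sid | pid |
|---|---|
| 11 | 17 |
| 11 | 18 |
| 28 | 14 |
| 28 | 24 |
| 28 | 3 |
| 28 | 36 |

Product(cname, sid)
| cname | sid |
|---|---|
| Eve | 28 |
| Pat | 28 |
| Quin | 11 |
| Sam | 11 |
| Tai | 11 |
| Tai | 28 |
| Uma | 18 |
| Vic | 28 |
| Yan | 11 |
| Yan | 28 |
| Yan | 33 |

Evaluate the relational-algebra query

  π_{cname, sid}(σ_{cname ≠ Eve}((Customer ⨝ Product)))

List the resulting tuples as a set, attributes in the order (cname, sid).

Joining Customer and Product on sid yields {(11, 17, Quin), (11, 17, Sam), (11, 17, Tai), (11, 17, Yan), (11, 18, Quin), (11, 18, Sam), (11, 18, Tai), (11, 18, Yan), (28, 14, Eve), (28, 14, Pat), (28, 14, Tai), (28, 14, Vic), (28, 14, Yan), (28, 24, Eve), (28, 24, Pat), (28, 24, Tai), (28, 24, Vic), (28, 24, Yan), (28, 3, Eve), (28, 3, Pat), (28, 3, Tai), (28, 3, Vic), (28, 3, Yan), (28, 36, Eve), (28, 36, Pat), (28, 36, Tai), (28, 36, Vic), (28, 36, Yan)}.
Apply σ_{cname ≠ Eve}; surviving tuples: {(11, 17, Quin), (11, 17, Sam), (11, 17, Tai), (11, 17, Yan), (11, 18, Quin), (11, 18, Sam), (11, 18, Tai), (11, 18, Yan), (28, 14, Pat), (28, 14, Tai), (28, 14, Vic), (28, 14, Yan), (28, 24, Pat), (28, 24, Tai), (28, 24, Vic), (28, 24, Yan), (28, 3, Pat), (28, 3, Tai), (28, 3, Vic), (28, 3, Yan), (28, 36, Pat), (28, 36, Tai), (28, 36, Vic), (28, 36, Yan)}
π_{cname, sid} gives {(Pat, 28), (Quin, 11), (Sam, 11), (Tai, 11), (Tai, 28), (Vic, 28), (Yan, 11), (Yan, 28)} (16 duplicate(s) eliminated).

{(Pat, 28), (Quin, 11), (Sam, 11), (Tai, 11), (Tai, 28), (Vic, 28), (Yan, 11), (Yan, 28)}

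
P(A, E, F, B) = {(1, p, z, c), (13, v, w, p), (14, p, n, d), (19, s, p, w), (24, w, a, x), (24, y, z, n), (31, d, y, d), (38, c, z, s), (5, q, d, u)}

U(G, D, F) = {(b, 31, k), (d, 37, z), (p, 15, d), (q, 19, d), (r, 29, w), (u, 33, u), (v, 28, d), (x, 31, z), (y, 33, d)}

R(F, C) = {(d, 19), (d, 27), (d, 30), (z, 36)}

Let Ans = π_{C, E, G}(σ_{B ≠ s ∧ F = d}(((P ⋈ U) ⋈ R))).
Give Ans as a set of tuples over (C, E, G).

{(19, q, p), (19, q, q), (19, q, v), (19, q, y), (27, q, p), (27, q, q), (27, q, v), (27, q, y), (30, q, p), (30, q, q), (30, q, v), (30, q, y)}

Joining P and U on F yields {(1, p, z, c, d, 37), (1, p, z, c, x, 31), (13, v, w, p, r, 29), (24, y, z, n, d, 37), (24, y, z, n, x, 31), (38, c, z, s, d, 37), (38, c, z, s, x, 31), (5, q, d, u, p, 15), (5, q, d, u, q, 19), (5, q, d, u, v, 28), (5, q, d, u, y, 33)}.
Joining (P ⋈ U) and R on F yields {(1, p, z, c, d, 37, 36), (1, p, z, c, x, 31, 36), (24, y, z, n, d, 37, 36), (24, y, z, n, x, 31, 36), (38, c, z, s, d, 37, 36), (38, c, z, s, x, 31, 36), (5, q, d, u, p, 15, 19), (5, q, d, u, p, 15, 27), (5, q, d, u, p, 15, 30), (5, q, d, u, q, 19, 19), (5, q, d, u, q, 19, 27), (5, q, d, u, q, 19, 30), (5, q, d, u, v, 28, 19), (5, q, d, u, v, 28, 27), (5, q, d, u, v, 28, 30), (5, q, d, u, y, 33, 19), (5, q, d, u, y, 33, 27), (5, q, d, u, y, 33, 30)}.
Selection B ≠ s ∧ F = d: {(5, q, d, u, p, 15, 19), (5, q, d, u, p, 15, 27), (5, q, d, u, p, 15, 30), (5, q, d, u, q, 19, 19), (5, q, d, u, q, 19, 27), (5, q, d, u, q, 19, 30), (5, q, d, u, v, 28, 19), (5, q, d, u, v, 28, 27), (5, q, d, u, v, 28, 30), (5, q, d, u, y, 33, 19), (5, q, d, u, y, 33, 27), (5, q, d, u, y, 33, 30)}
Projecting to C, E, G: {(19, q, p), (19, q, q), (19, q, v), (19, q, y), (27, q, p), (27, q, q), (27, q, v), (27, q, y), (30, q, p), (30, q, q), (30, q, v), (30, q, y)}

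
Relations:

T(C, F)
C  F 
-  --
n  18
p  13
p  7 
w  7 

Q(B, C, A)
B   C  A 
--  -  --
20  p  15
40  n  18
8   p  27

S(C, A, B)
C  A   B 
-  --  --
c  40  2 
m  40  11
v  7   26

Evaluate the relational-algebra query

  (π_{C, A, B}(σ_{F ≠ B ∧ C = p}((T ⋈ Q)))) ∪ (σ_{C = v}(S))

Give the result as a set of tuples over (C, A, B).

{(p, 15, 20), (p, 27, 8), (v, 7, 26)}

Joining T and Q on C yields {(n, 18, 40, 18), (p, 13, 20, 15), (p, 13, 8, 27), (p, 7, 20, 15), (p, 7, 8, 27)}.
σ[F ≠ B ∧ C = p]: keep tuples satisfying F ≠ B ∧ C = p → {(p, 13, 20, 15), (p, 13, 8, 27), (p, 7, 20, 15), (p, 7, 8, 27)}
π[C, A, B]: project onto (C, A, B) (2 duplicate(s) eliminated) → {(p, 15, 20), (p, 27, 8)}
σ[C = v]: keep tuples satisfying C = v → {(v, 7, 26)}
Taking the union: {(p, 15, 20), (p, 27, 8), (v, 7, 26)}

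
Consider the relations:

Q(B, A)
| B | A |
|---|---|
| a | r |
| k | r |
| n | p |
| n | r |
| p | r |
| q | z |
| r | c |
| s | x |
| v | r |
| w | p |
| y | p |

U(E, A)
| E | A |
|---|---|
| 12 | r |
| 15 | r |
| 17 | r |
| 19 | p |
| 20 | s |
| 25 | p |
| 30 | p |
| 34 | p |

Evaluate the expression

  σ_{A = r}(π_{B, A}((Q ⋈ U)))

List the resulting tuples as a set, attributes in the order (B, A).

{(a, r), (k, r), (n, r), (p, r), (v, r)}

Joining Q and U on A yields {(a, r, 12), (a, r, 15), (a, r, 17), (k, r, 12), (k, r, 15), (k, r, 17), (n, p, 19), (n, p, 25), (n, p, 30), (n, p, 34), (n, r, 12), (n, r, 15), (n, r, 17), (p, r, 12), (p, r, 15), (p, r, 17), (v, r, 12), (v, r, 15), (v, r, 17), (w, p, 19), (w, p, 25), (w, p, 30), (w, p, 34), (y, p, 19), (y, p, 25), (y, p, 30), (y, p, 34)}.
π_{B, A} gives {(a, r), (k, r), (n, p), (n, r), (p, r), (v, r), (w, p), (y, p)} (19 duplicate(s) eliminated).
Filtering on A = r leaves {(a, r), (k, r), (n, r), (p, r), (v, r)}.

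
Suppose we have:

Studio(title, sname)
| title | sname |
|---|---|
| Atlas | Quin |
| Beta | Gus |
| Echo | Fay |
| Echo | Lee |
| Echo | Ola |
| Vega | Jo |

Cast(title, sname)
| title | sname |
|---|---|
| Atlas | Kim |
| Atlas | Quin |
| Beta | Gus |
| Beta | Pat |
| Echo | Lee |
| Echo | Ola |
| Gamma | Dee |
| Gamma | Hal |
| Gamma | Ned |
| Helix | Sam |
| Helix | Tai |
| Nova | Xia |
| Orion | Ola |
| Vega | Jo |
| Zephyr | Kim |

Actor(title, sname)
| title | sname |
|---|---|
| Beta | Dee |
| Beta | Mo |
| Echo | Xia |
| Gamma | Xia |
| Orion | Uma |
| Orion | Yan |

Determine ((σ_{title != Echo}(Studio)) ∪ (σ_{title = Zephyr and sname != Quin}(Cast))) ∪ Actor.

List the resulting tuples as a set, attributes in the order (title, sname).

Selection title != Echo: {(Atlas, Quin), (Beta, Gus), (Vega, Jo)}
Selection title = Zephyr and sname != Quin: {(Zephyr, Kim)}
Taking the union: {(Atlas, Quin), (Beta, Gus), (Vega, Jo), (Zephyr, Kim)}
Taking the union: {(Atlas, Quin), (Beta, Dee), (Beta, Gus), (Beta, Mo), (Echo, Xia), (Gamma, Xia), (Orion, Uma), (Orion, Yan), (Vega, Jo), (Zephyr, Kim)}

{(Atlas, Quin), (Beta, Dee), (Beta, Gus), (Beta, Mo), (Echo, Xia), (Gamma, Xia), (Orion, Uma), (Orion, Yan), (Vega, Jo), (Zephyr, Kim)}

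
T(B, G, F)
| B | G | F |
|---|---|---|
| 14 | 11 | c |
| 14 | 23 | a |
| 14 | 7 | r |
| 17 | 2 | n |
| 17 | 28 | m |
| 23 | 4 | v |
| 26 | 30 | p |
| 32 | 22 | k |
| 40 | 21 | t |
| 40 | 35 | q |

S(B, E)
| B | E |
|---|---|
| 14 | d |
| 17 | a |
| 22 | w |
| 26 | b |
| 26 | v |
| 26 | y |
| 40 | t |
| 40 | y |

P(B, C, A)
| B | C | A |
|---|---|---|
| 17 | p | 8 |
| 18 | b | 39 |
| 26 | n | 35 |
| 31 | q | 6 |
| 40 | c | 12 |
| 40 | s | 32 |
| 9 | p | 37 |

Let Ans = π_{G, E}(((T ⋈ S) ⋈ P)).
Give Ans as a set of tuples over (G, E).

{(2, a), (21, t), (21, y), (28, a), (30, b), (30, v), (30, y), (35, t), (35, y)}

T ⋈ S (natural join on B): {(14, 11, c, d), (14, 23, a, d), (14, 7, r, d), (17, 2, n, a), (17, 28, m, a), (26, 30, p, b), (26, 30, p, v), (26, 30, p, y), (40, 21, t, t), (40, 21, t, y), (40, 35, q, t), (40, 35, q, y)}
(T ⋈ S) ⋈ P (natural join on B): {(17, 2, n, a, p, 8), (17, 28, m, a, p, 8), (26, 30, p, b, n, 35), (26, 30, p, v, n, 35), (26, 30, p, y, n, 35), (40, 21, t, t, c, 12), (40, 21, t, t, s, 32), (40, 21, t, y, c, 12), (40, 21, t, y, s, 32), (40, 35, q, t, c, 12), (40, 35, q, t, s, 32), (40, 35, q, y, c, 12), (40, 35, q, y, s, 32)}
Keep only column(s) G, E (4 duplicate(s) eliminated): {(2, a), (21, t), (21, y), (28, a), (30, b), (30, v), (30, y), (35, t), (35, y)}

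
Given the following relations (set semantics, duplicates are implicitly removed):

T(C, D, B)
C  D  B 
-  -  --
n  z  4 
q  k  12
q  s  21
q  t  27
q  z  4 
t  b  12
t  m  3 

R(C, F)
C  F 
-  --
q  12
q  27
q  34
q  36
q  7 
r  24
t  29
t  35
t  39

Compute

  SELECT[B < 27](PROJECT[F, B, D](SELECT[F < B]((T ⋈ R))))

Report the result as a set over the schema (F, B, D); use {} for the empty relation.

T ⋈ R (natural join on C): {(q, k, 12, 12), (q, k, 12, 27), (q, k, 12, 34), (q, k, 12, 36), (q, k, 12, 7), (q, s, 21, 12), (q, s, 21, 27), (q, s, 21, 34), (q, s, 21, 36), (q, s, 21, 7), (q, t, 27, 12), (q, t, 27, 27), (q, t, 27, 34), (q, t, 27, 36), (q, t, 27, 7), (q, z, 4, 12), (q, z, 4, 27), (q, z, 4, 34), (q, z, 4, 36), (q, z, 4, 7), (t, b, 12, 29), (t, b, 12, 35), (t, b, 12, 39), (t, m, 3, 29), (t, m, 3, 35), (t, m, 3, 39)}
σ[F < B]: keep tuples satisfying F < B → {(q, k, 12, 7), (q, s, 21, 12), (q, s, 21, 7), (q, t, 27, 12), (q, t, 27, 7)}
Projecting to F, B, D: {(12, 21, s), (12, 27, t), (7, 12, k), (7, 21, s), (7, 27, t)}
σ[B < 27]: keep tuples satisfying B < 27 → {(12, 21, s), (7, 12, k), (7, 21, s)}

{(12, 21, s), (7, 12, k), (7, 21, s)}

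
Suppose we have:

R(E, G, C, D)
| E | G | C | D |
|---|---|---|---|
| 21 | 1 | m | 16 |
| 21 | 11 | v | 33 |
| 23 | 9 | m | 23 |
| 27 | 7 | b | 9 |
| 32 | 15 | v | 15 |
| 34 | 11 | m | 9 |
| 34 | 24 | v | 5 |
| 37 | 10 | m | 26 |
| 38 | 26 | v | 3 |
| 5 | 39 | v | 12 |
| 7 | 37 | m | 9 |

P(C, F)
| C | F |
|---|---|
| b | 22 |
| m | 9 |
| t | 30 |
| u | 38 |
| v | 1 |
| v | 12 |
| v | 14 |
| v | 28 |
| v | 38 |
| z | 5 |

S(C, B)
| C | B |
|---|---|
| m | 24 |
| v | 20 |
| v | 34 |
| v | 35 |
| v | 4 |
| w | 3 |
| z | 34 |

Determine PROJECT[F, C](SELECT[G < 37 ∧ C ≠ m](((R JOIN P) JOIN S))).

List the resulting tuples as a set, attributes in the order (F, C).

{(1, v), (12, v), (14, v), (28, v), (38, v)}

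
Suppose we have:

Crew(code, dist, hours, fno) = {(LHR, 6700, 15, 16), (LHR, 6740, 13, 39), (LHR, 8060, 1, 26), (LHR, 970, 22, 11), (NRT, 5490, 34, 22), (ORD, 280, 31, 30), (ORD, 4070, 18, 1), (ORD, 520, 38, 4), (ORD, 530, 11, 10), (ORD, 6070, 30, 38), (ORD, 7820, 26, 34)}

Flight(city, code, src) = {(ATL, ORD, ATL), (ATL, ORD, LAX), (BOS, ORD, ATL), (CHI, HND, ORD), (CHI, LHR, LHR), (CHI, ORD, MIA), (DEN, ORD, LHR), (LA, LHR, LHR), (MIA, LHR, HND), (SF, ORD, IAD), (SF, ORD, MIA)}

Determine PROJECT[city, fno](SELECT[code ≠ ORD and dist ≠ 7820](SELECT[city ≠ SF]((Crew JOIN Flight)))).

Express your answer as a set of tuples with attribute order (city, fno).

Joining Crew and Flight on code yields {(LHR, 6700, 15, 16, CHI, LHR), (LHR, 6700, 15, 16, LA, LHR), (LHR, 6700, 15, 16, MIA, HND), (LHR, 6740, 13, 39, CHI, LHR), (LHR, 6740, 13, 39, LA, LHR), (LHR, 6740, 13, 39, MIA, HND), (LHR, 8060, 1, 26, CHI, LHR), (LHR, 8060, 1, 26, LA, LHR), (LHR, 8060, 1, 26, MIA, HND), (LHR, 970, 22, 11, CHI, LHR), (LHR, 970, 22, 11, LA, LHR), (LHR, 970, 22, 11, MIA, HND), (ORD, 280, 31, 30, ATL, ATL), (ORD, 280, 31, 30, ATL, LAX), (ORD, 280, 31, 30, BOS, ATL), (ORD, 280, 31, 30, CHI, MIA), (ORD, 280, 31, 30, DEN, LHR), (ORD, 280, 31, 30, SF, IAD), (ORD, 280, 31, 30, SF, MIA), (ORD, 4070, 18, 1, ATL, ATL), (ORD, 4070, 18, 1, ATL, LAX), (ORD, 4070, 18, 1, BOS, ATL), (ORD, 4070, 18, 1, CHI, MIA), (ORD, 4070, 18, 1, DEN, LHR), (ORD, 4070, 18, 1, SF, IAD), (ORD, 4070, 18, 1, SF, MIA), (ORD, 520, 38, 4, ATL, ATL), (ORD, 520, 38, 4, ATL, LAX), (ORD, 520, 38, 4, BOS, ATL), (ORD, 520, 38, 4, CHI, MIA), (ORD, 520, 38, 4, DEN, LHR), (ORD, 520, 38, 4, SF, IAD), (ORD, 520, 38, 4, SF, MIA), (ORD, 530, 11, 10, ATL, ATL), (ORD, 530, 11, 10, ATL, LAX), (ORD, 530, 11, 10, BOS, ATL), (ORD, 530, 11, 10, CHI, MIA), (ORD, 530, 11, 10, DEN, LHR), (ORD, 530, 11, 10, SF, IAD), (ORD, 530, 11, 10, SF, MIA), (ORD, 6070, 30, 38, ATL, ATL), (ORD, 6070, 30, 38, ATL, LAX), (ORD, 6070, 30, 38, BOS, ATL), (ORD, 6070, 30, 38, CHI, MIA), (ORD, 6070, 30, 38, DEN, LHR), (ORD, 6070, 30, 38, SF, IAD), (ORD, 6070, 30, 38, SF, MIA), (ORD, 7820, 26, 34, ATL, ATL), (ORD, 7820, 26, 34, ATL, LAX), (ORD, 7820, 26, 34, BOS, ATL), (ORD, 7820, 26, 34, CHI, MIA), (ORD, 7820, 26, 34, DEN, LHR), (ORD, 7820, 26, 34, SF, IAD), (ORD, 7820, 26, 34, SF, MIA)}.
σ[city ≠ SF]: keep tuples satisfying city ≠ SF → {(LHR, 6700, 15, 16, CHI, LHR), (LHR, 6700, 15, 16, LA, LHR), (LHR, 6700, 15, 16, MIA, HND), (LHR, 6740, 13, 39, CHI, LHR), (LHR, 6740, 13, 39, LA, LHR), (LHR, 6740, 13, 39, MIA, HND), (LHR, 8060, 1, 26, CHI, LHR), (LHR, 8060, 1, 26, LA, LHR), (LHR, 8060, 1, 26, MIA, HND), (LHR, 970, 22, 11, CHI, LHR), (LHR, 970, 22, 11, LA, LHR), (LHR, 970, 22, 11, MIA, HND), (ORD, 280, 31, 30, ATL, ATL), (ORD, 280, 31, 30, ATL, LAX), (ORD, 280, 31, 30, BOS, ATL), (ORD, 280, 31, 30, CHI, MIA), (ORD, 280, 31, 30, DEN, LHR), (ORD, 4070, 18, 1, ATL, ATL), (ORD, 4070, 18, 1, ATL, LAX), (ORD, 4070, 18, 1, BOS, ATL), (ORD, 4070, 18, 1, CHI, MIA), (ORD, 4070, 18, 1, DEN, LHR), (ORD, 520, 38, 4, ATL, ATL), (ORD, 520, 38, 4, ATL, LAX), (ORD, 520, 38, 4, BOS, ATL), (ORD, 520, 38, 4, CHI, MIA), (ORD, 520, 38, 4, DEN, LHR), (ORD, 530, 11, 10, ATL, ATL), (ORD, 530, 11, 10, ATL, LAX), (ORD, 530, 11, 10, BOS, ATL), (ORD, 530, 11, 10, CHI, MIA), (ORD, 530, 11, 10, DEN, LHR), (ORD, 6070, 30, 38, ATL, ATL), (ORD, 6070, 30, 38, ATL, LAX), (ORD, 6070, 30, 38, BOS, ATL), (ORD, 6070, 30, 38, CHI, MIA), (ORD, 6070, 30, 38, DEN, LHR), (ORD, 7820, 26, 34, ATL, ATL), (ORD, 7820, 26, 34, ATL, LAX), (ORD, 7820, 26, 34, BOS, ATL), (ORD, 7820, 26, 34, CHI, MIA), (ORD, 7820, 26, 34, DEN, LHR)}
σ[code ≠ ORD and dist ≠ 7820]: keep tuples satisfying code ≠ ORD and dist ≠ 7820 → {(LHR, 6700, 15, 16, CHI, LHR), (LHR, 6700, 15, 16, LA, LHR), (LHR, 6700, 15, 16, MIA, HND), (LHR, 6740, 13, 39, CHI, LHR), (LHR, 6740, 13, 39, LA, LHR), (LHR, 6740, 13, 39, MIA, HND), (LHR, 8060, 1, 26, CHI, LHR), (LHR, 8060, 1, 26, LA, LHR), (LHR, 8060, 1, 26, MIA, HND), (LHR, 970, 22, 11, CHI, LHR), (LHR, 970, 22, 11, LA, LHR), (LHR, 970, 22, 11, MIA, HND)}
Keep only column(s) city, fno: {(CHI, 11), (CHI, 16), (CHI, 26), (CHI, 39), (LA, 11), (LA, 16), (LA, 26), (LA, 39), (MIA, 11), (MIA, 16), (MIA, 26), (MIA, 39)}

{(CHI, 11), (CHI, 16), (CHI, 26), (CHI, 39), (LA, 11), (LA, 16), (LA, 26), (LA, 39), (MIA, 11), (MIA, 16), (MIA, 26), (MIA, 39)}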